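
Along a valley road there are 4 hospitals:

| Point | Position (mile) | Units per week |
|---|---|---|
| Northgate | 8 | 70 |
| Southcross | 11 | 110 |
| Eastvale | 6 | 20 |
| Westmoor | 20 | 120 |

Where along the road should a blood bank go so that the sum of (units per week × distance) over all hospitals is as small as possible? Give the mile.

For a sum of weighted absolute distances on a line, the optimum is the weighted median (not the mean). Total weight W = 320; half-weight = 160.
Sort by position and accumulate weight:
  mile 6 (Eastvale, w=20) → cum 20
  mile 8 (Northgate, w=70) → cum 90
  mile 11 (Southcross, w=110) → cum 200  ≥ 160 → median here
  mile 20 (Westmoor, w=120) → cum 320
Optimal location: mile 11.

x = 11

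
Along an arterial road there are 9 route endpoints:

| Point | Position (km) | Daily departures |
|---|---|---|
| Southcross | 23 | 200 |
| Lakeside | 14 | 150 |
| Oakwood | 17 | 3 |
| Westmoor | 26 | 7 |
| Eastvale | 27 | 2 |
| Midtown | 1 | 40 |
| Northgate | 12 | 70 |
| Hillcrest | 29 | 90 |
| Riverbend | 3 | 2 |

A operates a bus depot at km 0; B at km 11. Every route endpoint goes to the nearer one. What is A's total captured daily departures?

The indifferent point is the midpoint (0+11)/2 = 5.5; route endpoints left of it (closer to A at 0) go to A, those right go to B.
  Midtown at 1 (w=40) → A
  Riverbend at 3 (w=2) → A
  Northgate at 12 (w=70) → B
  Lakeside at 14 (w=150) → B
  Oakwood at 17 (w=3) → B
  Southcross at 23 (w=200) → B
  Westmoor at 26 (w=7) → B
  Eastvale at 27 (w=2) → B
  Hillcrest at 29 (w=90) → B
A captures 42; B captures 522.

42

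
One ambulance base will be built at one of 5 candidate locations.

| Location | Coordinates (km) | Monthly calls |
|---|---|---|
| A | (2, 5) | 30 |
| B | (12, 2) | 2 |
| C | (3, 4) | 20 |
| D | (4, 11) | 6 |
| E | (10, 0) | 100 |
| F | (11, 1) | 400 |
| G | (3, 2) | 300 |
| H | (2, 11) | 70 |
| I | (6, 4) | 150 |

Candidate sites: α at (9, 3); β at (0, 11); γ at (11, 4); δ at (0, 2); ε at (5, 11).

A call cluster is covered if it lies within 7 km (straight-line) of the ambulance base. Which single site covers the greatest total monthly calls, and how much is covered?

α, covering 972

Coverage radius r = 7 km; a point is covered iff (Δx)²+(Δy)² ≤ 7² = 49.
  α (9, 3): covers {B, C, E, F, G, I} → 972
  β (0, 11): covers {A, D, H} → 106
  γ (11, 4): covers {B, E, F, I} → 652
  δ (0, 2): covers {A, C, G, I} → 500
  ε (5, 11): covers {A, D, H} → 106
Maximum coverage at α: 972 monthly calls.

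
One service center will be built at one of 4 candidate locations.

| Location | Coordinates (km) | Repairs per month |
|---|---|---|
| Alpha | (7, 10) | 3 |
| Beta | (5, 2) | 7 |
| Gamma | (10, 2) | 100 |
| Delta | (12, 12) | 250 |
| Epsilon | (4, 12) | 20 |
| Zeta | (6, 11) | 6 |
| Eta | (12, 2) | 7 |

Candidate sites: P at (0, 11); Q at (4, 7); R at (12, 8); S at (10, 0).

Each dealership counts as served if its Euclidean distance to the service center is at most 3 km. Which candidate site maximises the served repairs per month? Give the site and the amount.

S, covering 107

Coverage radius r = 3 km; a point is covered iff (Δx)²+(Δy)² ≤ 3² = 9.
  P (0, 11): covers {none} → 0
  Q (4, 7): covers {none} → 0
  R (12, 8): covers {none} → 0
  S (10, 0): covers {Gamma, Eta} → 107
Maximum coverage at S: 107 repairs per month.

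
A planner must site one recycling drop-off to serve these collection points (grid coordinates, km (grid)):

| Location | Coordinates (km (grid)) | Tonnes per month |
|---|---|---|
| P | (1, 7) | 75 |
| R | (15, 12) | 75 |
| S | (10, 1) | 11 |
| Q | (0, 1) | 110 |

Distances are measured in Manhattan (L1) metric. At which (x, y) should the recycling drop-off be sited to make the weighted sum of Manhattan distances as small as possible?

Manhattan distance separates: Σwᵢ(|x−xᵢ|+|y−yᵢ|) = Σwᵢ|x−xᵢ| + Σwᵢ|y−yᵢ|, so x and y are optimised independently as 1-D weighted medians.
Total weight W = 271; half = 135.5.
x-coordinate, sorted with cumulative weight:
  x=0 (Q, w=110) cum 110
  x=1 (P, w=75) cum 185  ← median
  x=10 (S, w=11) cum 196
  x=15 (R, w=75) cum 271
⇒ x* = 1
y-coordinate, sorted with cumulative weight:
  y=1 (S, w=11) cum 11
  y=1 (Q, w=110) cum 121
  y=7 (P, w=75) cum 196  ← median
  y=12 (R, w=75) cum 271
⇒ y* = 7

(1, 7)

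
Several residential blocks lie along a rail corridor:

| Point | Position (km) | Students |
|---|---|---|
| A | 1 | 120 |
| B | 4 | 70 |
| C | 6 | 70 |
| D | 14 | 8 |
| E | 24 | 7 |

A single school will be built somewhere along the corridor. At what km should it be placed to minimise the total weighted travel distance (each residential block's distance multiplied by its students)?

x = 4

For a sum of weighted absolute distances on a line, the optimum is the weighted median (not the mean). Total weight W = 275; half-weight = 137.5.
Sort by position and accumulate weight:
  km 1 (A, w=120) → cum 120
  km 4 (B, w=70) → cum 190  ≥ 137.5 → median here
  km 6 (C, w=70) → cum 260
  km 14 (D, w=8) → cum 268
  km 24 (E, w=7) → cum 275
Optimal location: km 4.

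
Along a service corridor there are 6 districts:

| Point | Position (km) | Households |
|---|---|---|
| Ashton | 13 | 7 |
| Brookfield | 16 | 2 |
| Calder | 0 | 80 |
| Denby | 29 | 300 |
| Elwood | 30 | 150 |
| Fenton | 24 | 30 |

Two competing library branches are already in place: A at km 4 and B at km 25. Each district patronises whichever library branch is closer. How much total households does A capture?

87

The indifferent point is the midpoint (4+25)/2 = 14.5; districts left of it (closer to A at 4) go to A, those right go to B.
  Calder at 0 (w=80) → A
  Ashton at 13 (w=7) → A
  Brookfield at 16 (w=2) → B
  Fenton at 24 (w=30) → B
  Denby at 29 (w=300) → B
  Elwood at 30 (w=150) → B
A captures 87; B captures 482.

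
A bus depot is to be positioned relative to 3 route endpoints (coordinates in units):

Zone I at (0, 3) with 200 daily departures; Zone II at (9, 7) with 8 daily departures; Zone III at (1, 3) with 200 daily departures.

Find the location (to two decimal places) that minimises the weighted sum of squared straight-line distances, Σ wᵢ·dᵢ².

The minimiser of Σwᵢ‖p−pᵢ‖² is the weighted centroid p* = (Σwᵢpᵢ)/(Σwᵢ).
Σwᵢ = 408.
Σwᵢxᵢ = 200·0 + 8·9 + 200·1 = 272.
Σwᵢyᵢ = 200·3 + 8·7 + 200·3 = 1256.
x* = 272/408 = 0.67, y* = 1256/408 = 3.08.

(0.67, 3.08)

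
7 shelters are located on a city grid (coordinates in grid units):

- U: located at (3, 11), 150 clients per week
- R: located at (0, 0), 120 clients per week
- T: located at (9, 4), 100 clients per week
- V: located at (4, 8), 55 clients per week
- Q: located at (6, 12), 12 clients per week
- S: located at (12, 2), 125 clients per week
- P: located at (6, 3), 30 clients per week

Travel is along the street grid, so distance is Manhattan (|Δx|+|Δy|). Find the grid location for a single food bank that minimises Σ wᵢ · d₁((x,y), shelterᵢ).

Manhattan distance separates: Σwᵢ(|x−xᵢ|+|y−yᵢ|) = Σwᵢ|x−xᵢ| + Σwᵢ|y−yᵢ|, so x and y are optimised independently as 1-D weighted medians.
Total weight W = 592; half = 296.
x-coordinate, sorted with cumulative weight:
  x=0 (R, w=120) cum 120
  x=3 (U, w=150) cum 270
  x=4 (V, w=55) cum 325  ← median
  x=6 (Q, w=12) cum 337
  x=6 (P, w=30) cum 367
  x=9 (T, w=100) cum 467
  x=12 (S, w=125) cum 592
⇒ x* = 4
y-coordinate, sorted with cumulative weight:
  y=0 (R, w=120) cum 120
  y=2 (S, w=125) cum 245
  y=3 (P, w=30) cum 275
  y=4 (T, w=100) cum 375  ← median
  y=8 (V, w=55) cum 430
  y=11 (U, w=150) cum 580
  y=12 (Q, w=12) cum 592
⇒ y* = 4

(4, 4)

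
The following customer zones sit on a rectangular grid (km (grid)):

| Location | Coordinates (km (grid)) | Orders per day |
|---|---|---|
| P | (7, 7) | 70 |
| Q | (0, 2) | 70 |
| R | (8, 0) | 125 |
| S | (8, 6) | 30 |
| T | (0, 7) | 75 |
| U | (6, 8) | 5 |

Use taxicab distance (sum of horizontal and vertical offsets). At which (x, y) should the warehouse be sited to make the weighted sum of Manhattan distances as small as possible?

(7, 2)

Manhattan distance separates: Σwᵢ(|x−xᵢ|+|y−yᵢ|) = Σwᵢ|x−xᵢ| + Σwᵢ|y−yᵢ|, so x and y are optimised independently as 1-D weighted medians.
Total weight W = 375; half = 187.5.
x-coordinate, sorted with cumulative weight:
  x=0 (Q, w=70) cum 70
  x=0 (T, w=75) cum 145
  x=6 (U, w=5) cum 150
  x=7 (P, w=70) cum 220  ← median
  x=8 (R, w=125) cum 345
  x=8 (S, w=30) cum 375
⇒ x* = 7
y-coordinate, sorted with cumulative weight:
  y=0 (R, w=125) cum 125
  y=2 (Q, w=70) cum 195  ← median
  y=6 (S, w=30) cum 225
  y=7 (P, w=70) cum 295
  y=7 (T, w=75) cum 370
  y=8 (U, w=5) cum 375
⇒ y* = 2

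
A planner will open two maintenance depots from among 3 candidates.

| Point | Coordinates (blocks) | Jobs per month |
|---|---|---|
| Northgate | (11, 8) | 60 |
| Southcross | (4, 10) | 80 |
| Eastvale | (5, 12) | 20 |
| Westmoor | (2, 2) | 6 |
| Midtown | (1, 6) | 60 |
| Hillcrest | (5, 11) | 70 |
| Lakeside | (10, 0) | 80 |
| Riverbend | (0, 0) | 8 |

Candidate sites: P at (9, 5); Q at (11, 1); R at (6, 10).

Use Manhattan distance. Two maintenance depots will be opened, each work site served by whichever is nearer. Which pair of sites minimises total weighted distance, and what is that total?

{Q, R}, total 1636

Evaluate every pair (each demand assigned to the nearer of the two):
  {Q, R}: total = 1636
  {P, R}: total = 1852
  {P, Q}: total = 2876
Best pair: {Q, R} with total 1636.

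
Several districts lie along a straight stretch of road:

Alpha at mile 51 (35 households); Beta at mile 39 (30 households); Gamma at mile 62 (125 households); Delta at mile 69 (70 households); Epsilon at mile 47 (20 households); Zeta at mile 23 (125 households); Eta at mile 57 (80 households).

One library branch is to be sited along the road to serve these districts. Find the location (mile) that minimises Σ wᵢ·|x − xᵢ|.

x = 57

For a sum of weighted absolute distances on a line, the optimum is the weighted median (not the mean). Total weight W = 485; half-weight = 242.5.
Sort by position and accumulate weight:
  mile 23 (Zeta, w=125) → cum 125
  mile 39 (Beta, w=30) → cum 155
  mile 47 (Epsilon, w=20) → cum 175
  mile 51 (Alpha, w=35) → cum 210
  mile 57 (Eta, w=80) → cum 290  ≥ 242.5 → median here
  mile 62 (Gamma, w=125) → cum 415
  mile 69 (Delta, w=70) → cum 485
Optimal location: mile 57.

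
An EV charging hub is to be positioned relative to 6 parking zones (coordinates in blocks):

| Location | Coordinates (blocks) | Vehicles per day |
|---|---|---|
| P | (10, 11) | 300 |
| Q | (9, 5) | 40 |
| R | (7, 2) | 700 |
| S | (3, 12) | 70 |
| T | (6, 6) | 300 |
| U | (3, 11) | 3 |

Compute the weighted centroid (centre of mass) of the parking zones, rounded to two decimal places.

The minimiser of Σwᵢ‖p−pᵢ‖² is the weighted centroid p* = (Σwᵢpᵢ)/(Σwᵢ).
Σwᵢ = 1413.
Σwᵢxᵢ = 300·10 + 40·9 + 700·7 + 70·3 + 300·6 + 3·3 = 10279.
Σwᵢyᵢ = 300·11 + 40·5 + 700·2 + 70·12 + 300·6 + 3·11 = 7573.
x* = 10279/1413 = 7.27, y* = 7573/1413 = 5.36.

(7.27, 5.36)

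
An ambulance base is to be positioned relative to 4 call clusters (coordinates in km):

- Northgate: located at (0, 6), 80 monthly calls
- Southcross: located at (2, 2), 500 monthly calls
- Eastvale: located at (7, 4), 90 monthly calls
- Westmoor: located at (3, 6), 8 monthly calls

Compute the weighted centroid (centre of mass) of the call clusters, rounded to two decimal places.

The minimiser of Σwᵢ‖p−pᵢ‖² is the weighted centroid p* = (Σwᵢpᵢ)/(Σwᵢ).
Σwᵢ = 678.
Σwᵢxᵢ = 80·0 + 500·2 + 90·7 + 8·3 = 1654.
Σwᵢyᵢ = 80·6 + 500·2 + 90·4 + 8·6 = 1888.
x* = 1654/678 = 2.44, y* = 1888/678 = 2.78.

(2.44, 2.78)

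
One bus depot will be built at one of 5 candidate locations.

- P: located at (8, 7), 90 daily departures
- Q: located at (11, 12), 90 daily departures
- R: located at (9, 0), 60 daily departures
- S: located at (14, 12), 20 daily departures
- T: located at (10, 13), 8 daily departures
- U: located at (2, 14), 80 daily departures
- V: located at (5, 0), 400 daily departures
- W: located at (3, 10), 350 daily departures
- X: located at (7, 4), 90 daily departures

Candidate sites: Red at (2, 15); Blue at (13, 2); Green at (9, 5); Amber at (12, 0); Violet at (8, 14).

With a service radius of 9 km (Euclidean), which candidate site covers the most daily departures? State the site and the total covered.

Coverage radius r = 9 km; a point is covered iff (Δx)²+(Δy)² ≤ 9² = 81.
  Red (2, 15): covers {T, U, W} → 438
  Blue (13, 2): covers {P, R, V, X} → 640
  Green (9, 5): covers {P, Q, R, S, T, V, W, X} → 1108
  Amber (12, 0): covers {P, R, V, X} → 640
  Violet (8, 14): covers {P, Q, S, T, U, W} → 638
Maximum coverage at Green: 1108 daily departures.

Green, covering 1108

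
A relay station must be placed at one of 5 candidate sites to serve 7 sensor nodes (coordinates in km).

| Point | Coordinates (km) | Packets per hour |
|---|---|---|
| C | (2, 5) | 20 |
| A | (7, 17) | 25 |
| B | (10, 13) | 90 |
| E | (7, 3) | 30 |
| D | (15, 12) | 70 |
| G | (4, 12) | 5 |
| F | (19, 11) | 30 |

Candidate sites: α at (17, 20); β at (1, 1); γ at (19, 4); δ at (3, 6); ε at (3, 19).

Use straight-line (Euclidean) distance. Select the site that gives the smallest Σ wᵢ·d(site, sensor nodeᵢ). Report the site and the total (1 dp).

Total weighted distance at each candidate:
  α (17, 20): total = 3098.1
  β (1, 1): total = 3970.5
  γ (19, 4): total = 3210.7
  δ (3, 6): total = 2834.3
  ε (3, 19): total = 3261.5
Minimum is at δ with total 2834.3 km.

δ, total 2834.3 km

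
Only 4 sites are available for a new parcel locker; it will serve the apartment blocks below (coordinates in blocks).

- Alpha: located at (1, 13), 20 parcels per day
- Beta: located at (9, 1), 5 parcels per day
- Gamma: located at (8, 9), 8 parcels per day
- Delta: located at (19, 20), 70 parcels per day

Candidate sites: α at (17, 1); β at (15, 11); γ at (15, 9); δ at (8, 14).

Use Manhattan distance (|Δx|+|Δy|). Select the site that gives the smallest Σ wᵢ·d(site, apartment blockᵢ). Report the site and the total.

β, total 1382 blocks

Total weighted distance at each candidate:
  α (17, 1): total = 2206
  β (15, 11): total = 1382
  γ (15, 9): total = 1536
  δ (8, 14): total = 1460
Minimum is at β with total 1382 blocks.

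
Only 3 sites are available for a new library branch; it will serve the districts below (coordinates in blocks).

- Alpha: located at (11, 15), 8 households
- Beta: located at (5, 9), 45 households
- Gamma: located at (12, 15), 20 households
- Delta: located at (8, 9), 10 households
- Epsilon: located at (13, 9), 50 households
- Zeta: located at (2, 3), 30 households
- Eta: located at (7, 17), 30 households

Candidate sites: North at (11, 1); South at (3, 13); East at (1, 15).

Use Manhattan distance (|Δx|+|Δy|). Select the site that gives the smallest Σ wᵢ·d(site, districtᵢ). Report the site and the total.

Total weighted distance at each candidate:
  North (11, 1): total = 2582
  South (3, 13): total = 1930
  East (1, 15): total = 2410
Minimum is at South with total 1930 blocks.

South, total 1930 blocks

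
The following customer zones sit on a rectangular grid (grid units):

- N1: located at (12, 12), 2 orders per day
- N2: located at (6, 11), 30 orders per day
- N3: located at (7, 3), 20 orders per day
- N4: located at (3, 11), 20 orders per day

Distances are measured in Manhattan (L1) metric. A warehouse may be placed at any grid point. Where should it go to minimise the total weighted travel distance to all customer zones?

Manhattan distance separates: Σwᵢ(|x−xᵢ|+|y−yᵢ|) = Σwᵢ|x−xᵢ| + Σwᵢ|y−yᵢ|, so x and y are optimised independently as 1-D weighted medians.
Total weight W = 72; half = 36.
x-coordinate, sorted with cumulative weight:
  x=3 (N4, w=20) cum 20
  x=6 (N2, w=30) cum 50  ← median
  x=7 (N3, w=20) cum 70
  x=12 (N1, w=2) cum 72
⇒ x* = 6
y-coordinate, sorted with cumulative weight:
  y=3 (N3, w=20) cum 20
  y=11 (N2, w=30) cum 50  ← median
  y=11 (N4, w=20) cum 70
  y=12 (N1, w=2) cum 72
⇒ y* = 11

(6, 11)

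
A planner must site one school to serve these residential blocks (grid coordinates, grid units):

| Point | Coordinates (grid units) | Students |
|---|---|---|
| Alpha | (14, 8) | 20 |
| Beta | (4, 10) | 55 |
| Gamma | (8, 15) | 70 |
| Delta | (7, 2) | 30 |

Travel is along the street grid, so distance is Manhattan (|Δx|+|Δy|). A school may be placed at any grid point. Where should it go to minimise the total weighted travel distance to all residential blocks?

Manhattan distance separates: Σwᵢ(|x−xᵢ|+|y−yᵢ|) = Σwᵢ|x−xᵢ| + Σwᵢ|y−yᵢ|, so x and y are optimised independently as 1-D weighted medians.
Total weight W = 175; half = 87.5.
x-coordinate, sorted with cumulative weight:
  x=4 (Beta, w=55) cum 55
  x=7 (Delta, w=30) cum 85
  x=8 (Gamma, w=70) cum 155  ← median
  x=14 (Alpha, w=20) cum 175
⇒ x* = 8
y-coordinate, sorted with cumulative weight:
  y=2 (Delta, w=30) cum 30
  y=8 (Alpha, w=20) cum 50
  y=10 (Beta, w=55) cum 105  ← median
  y=15 (Gamma, w=70) cum 175
⇒ y* = 10

(8, 10)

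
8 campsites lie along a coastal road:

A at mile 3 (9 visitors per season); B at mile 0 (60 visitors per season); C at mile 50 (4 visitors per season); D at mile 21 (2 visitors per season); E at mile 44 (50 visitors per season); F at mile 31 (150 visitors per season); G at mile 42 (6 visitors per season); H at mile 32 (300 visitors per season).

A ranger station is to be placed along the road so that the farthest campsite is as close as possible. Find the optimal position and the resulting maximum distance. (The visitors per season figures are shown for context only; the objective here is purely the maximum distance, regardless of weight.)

location 25, max distance 25

The 1-center on a line is the midpoint of the two extreme points: leftmost at 0, rightmost at 50.
Optimal location = (0 + 50)/2 = 25; maximum distance = (50 − 0)/2 = 25.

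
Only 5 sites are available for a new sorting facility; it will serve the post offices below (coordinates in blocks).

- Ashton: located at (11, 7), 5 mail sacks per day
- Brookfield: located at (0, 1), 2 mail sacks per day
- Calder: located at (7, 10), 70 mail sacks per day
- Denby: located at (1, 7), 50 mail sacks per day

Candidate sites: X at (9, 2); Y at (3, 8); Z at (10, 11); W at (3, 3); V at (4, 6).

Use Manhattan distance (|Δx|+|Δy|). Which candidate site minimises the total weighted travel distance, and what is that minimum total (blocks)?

Y, total 635 blocks

Total weighted distance at each candidate:
  X (9, 2): total = 1405
  Y (3, 8): total = 635
  Z (10, 11): total = 995
  W (3, 3): total = 1140
  V (4, 6): total = 748
Minimum is at Y with total 635 blocks.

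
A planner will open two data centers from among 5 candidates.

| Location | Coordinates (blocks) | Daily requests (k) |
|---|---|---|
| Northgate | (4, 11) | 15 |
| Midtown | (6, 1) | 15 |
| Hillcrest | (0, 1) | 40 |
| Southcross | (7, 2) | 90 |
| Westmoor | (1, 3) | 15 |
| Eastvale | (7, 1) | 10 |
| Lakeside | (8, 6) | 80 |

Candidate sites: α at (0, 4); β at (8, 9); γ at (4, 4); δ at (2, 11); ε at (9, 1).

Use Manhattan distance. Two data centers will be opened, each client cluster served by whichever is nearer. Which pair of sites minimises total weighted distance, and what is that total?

{α, ε}, total 1130

Evaluate every pair (each demand assigned to the nearer of the two):
  {α, ε}: total = 1130
  {β, ε}: total = 1175
  {β, γ}: total = 1255
  {γ, ε}: total = 1260
  {α, γ}: total = 1320
  {δ, ε}: total = 1340
  {α, β}: total = 1425
  {γ, δ}: total = 1435
  {β, δ}: total = 1845
  {α, δ}: total = 2025
Best pair: {α, ε} with total 1130.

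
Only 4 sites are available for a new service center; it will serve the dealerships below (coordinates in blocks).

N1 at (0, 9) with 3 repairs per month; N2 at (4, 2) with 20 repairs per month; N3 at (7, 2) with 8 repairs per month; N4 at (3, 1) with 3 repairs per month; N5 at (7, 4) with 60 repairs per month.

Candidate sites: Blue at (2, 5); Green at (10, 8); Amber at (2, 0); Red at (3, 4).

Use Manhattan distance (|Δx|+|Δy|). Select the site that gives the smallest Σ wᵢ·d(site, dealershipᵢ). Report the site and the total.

Total weighted distance at each candidate:
  Blue (2, 5): total = 557
  Green (10, 8): total = 807
  Amber (2, 0): total = 715
  Red (3, 4): total = 381
Minimum is at Red with total 381 blocks.

Red, total 381 blocks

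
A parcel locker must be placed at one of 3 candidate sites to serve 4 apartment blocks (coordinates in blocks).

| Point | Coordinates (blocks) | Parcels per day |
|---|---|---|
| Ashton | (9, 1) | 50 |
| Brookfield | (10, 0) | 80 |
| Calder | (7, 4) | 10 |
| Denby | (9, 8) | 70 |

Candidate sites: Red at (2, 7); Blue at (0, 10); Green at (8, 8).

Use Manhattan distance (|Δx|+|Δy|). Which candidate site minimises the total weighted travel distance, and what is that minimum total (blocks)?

Total weighted distance at each candidate:
  Red (2, 7): total = 2490
  Blue (0, 10): total = 3400
  Green (8, 8): total = 1320
Minimum is at Green with total 1320 blocks.

Green, total 1320 blocks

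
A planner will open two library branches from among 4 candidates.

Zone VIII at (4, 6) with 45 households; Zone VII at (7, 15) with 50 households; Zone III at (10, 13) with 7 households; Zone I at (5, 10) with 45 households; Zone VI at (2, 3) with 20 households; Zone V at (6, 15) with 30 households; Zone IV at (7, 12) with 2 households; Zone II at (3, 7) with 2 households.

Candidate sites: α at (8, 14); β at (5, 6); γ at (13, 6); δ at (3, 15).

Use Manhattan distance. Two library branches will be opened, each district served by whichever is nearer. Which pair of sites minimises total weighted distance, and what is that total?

Evaluate every pair (each demand assigned to the nearer of the two):
  {α, β}: total = 568
  {β, δ}: total = 718
  {α, γ}: total = 1239
  {α, δ}: total = 1258
  {β, γ}: total = 1287
  {γ, δ}: total = 1363
Best pair: {α, β} with total 568.

{α, β}, total 568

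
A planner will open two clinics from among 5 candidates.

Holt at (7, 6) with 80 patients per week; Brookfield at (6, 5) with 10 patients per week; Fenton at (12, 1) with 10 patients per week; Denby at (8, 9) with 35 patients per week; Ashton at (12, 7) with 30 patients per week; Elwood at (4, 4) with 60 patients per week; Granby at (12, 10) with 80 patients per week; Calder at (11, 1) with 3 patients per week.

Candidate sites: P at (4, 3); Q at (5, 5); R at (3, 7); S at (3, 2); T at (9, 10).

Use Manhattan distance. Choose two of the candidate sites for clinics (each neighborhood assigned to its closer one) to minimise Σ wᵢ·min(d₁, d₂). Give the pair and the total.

{Q, T}, total 1000

Evaluate every pair (each demand assigned to the nearer of the two):
  {Q, T}: total = 1000
  {P, T}: total = 1197
  {R, T}: total = 1333
  {S, T}: total = 1337
  {P, Q}: total = 1912
  {Q, S}: total = 1972
  {Q, R}: total = 1985
  {P, R}: total = 2102
  {R, S}: total = 2232
  {P, S}: total = 2617
Best pair: {Q, T} with total 1000.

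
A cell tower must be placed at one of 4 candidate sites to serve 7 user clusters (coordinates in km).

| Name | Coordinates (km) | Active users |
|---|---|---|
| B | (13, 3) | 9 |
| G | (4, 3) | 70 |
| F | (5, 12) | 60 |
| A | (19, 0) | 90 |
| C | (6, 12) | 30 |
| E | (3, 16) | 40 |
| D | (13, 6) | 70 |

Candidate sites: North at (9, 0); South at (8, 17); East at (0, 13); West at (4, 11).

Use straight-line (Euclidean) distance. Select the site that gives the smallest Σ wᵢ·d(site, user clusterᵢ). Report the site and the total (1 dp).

West, total 3419.1 km

Total weighted distance at each candidate:
  North (9, 0): total = 3671.5
  South (8, 17): total = 4536.6
  East (0, 13): total = 4665.2
  West (4, 11): total = 3419.1
Minimum is at West with total 3419.1 km.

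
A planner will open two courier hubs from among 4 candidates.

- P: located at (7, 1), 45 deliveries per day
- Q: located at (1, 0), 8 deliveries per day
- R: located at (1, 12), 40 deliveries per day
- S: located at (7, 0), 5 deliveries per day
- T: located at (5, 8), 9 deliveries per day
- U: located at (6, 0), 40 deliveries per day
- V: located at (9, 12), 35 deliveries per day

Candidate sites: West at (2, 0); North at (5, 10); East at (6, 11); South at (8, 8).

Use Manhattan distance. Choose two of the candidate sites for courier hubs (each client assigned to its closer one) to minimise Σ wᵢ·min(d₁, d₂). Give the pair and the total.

{West, East}, total 879

Evaluate every pair (each demand assigned to the nearer of the two):
  {West, East}: total = 879
  {West, North}: total = 931
  {West, South}: total = 1105
  {East, South}: total = 1332
  {North, South}: total = 1350
  {North, East}: total = 1505
Best pair: {West, East} with total 879.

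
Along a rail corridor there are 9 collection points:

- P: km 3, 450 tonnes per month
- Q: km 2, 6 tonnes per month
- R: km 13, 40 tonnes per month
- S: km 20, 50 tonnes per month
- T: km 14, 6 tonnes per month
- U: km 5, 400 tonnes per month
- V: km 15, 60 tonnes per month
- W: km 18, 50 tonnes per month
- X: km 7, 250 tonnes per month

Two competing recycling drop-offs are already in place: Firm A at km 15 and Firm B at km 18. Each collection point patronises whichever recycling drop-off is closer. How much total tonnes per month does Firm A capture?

The indifferent point is the midpoint (15+18)/2 = 16.5; collection points left of it (closer to Firm A at 15) go to Firm A, those right go to Firm B.
  Q at 2 (w=6) → Firm A
  P at 3 (w=450) → Firm A
  U at 5 (w=400) → Firm A
  X at 7 (w=250) → Firm A
  R at 13 (w=40) → Firm A
  T at 14 (w=6) → Firm A
  V at 15 (w=60) → Firm A
  W at 18 (w=50) → Firm B
  S at 20 (w=50) → Firm B
Firm A captures 1212; Firm B captures 100.

1212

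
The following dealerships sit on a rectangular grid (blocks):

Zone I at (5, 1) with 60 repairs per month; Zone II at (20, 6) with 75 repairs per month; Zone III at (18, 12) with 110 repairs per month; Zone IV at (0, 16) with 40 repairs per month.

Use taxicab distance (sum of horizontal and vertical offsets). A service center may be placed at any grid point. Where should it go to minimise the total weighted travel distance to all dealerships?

Manhattan distance separates: Σwᵢ(|x−xᵢ|+|y−yᵢ|) = Σwᵢ|x−xᵢ| + Σwᵢ|y−yᵢ|, so x and y are optimised independently as 1-D weighted medians.
Total weight W = 285; half = 142.5.
x-coordinate, sorted with cumulative weight:
  x=0 (Zone IV, w=40) cum 40
  x=5 (Zone I, w=60) cum 100
  x=18 (Zone III, w=110) cum 210  ← median
  x=20 (Zone II, w=75) cum 285
⇒ x* = 18
y-coordinate, sorted with cumulative weight:
  y=1 (Zone I, w=60) cum 60
  y=6 (Zone II, w=75) cum 135
  y=12 (Zone III, w=110) cum 245  ← median
  y=16 (Zone IV, w=40) cum 285
⇒ y* = 12

(18, 12)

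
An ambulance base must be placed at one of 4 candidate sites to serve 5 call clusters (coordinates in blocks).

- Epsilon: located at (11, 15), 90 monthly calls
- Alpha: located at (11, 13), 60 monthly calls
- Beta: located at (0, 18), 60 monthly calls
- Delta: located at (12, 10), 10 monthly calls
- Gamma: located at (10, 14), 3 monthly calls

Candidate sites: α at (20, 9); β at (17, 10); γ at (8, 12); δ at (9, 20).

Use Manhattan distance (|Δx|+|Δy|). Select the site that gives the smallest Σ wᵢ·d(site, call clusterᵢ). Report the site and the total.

Total weighted distance at each candidate:
  α (20, 9): total = 4005
  β (17, 10): total = 3113
  γ (8, 12): total = 1692
  δ (9, 20): total = 1981
Minimum is at γ with total 1692 blocks.

γ, total 1692 blocks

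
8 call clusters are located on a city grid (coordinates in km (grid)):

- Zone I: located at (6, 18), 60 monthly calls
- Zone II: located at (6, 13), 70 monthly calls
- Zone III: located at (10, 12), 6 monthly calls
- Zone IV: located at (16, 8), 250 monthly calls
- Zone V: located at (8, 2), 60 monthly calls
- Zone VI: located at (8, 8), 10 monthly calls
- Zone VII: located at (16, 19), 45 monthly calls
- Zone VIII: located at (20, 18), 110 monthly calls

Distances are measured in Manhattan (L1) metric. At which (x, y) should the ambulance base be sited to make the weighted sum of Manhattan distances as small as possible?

Manhattan distance separates: Σwᵢ(|x−xᵢ|+|y−yᵢ|) = Σwᵢ|x−xᵢ| + Σwᵢ|y−yᵢ|, so x and y are optimised independently as 1-D weighted medians.
Total weight W = 611; half = 305.5.
x-coordinate, sorted with cumulative weight:
  x=6 (Zone I, w=60) cum 60
  x=6 (Zone II, w=70) cum 130
  x=8 (Zone V, w=60) cum 190
  x=8 (Zone VI, w=10) cum 200
  x=10 (Zone III, w=6) cum 206
  x=16 (Zone IV, w=250) cum 456  ← median
  x=16 (Zone VII, w=45) cum 501
  x=20 (Zone VIII, w=110) cum 611
⇒ x* = 16
y-coordinate, sorted with cumulative weight:
  y=2 (Zone V, w=60) cum 60
  y=8 (Zone IV, w=250) cum 310  ← median
  y=8 (Zone VI, w=10) cum 320
  y=12 (Zone III, w=6) cum 326
  y=13 (Zone II, w=70) cum 396
  y=18 (Zone I, w=60) cum 456
  y=18 (Zone VIII, w=110) cum 566
  y=19 (Zone VII, w=45) cum 611
⇒ y* = 8

(16, 8)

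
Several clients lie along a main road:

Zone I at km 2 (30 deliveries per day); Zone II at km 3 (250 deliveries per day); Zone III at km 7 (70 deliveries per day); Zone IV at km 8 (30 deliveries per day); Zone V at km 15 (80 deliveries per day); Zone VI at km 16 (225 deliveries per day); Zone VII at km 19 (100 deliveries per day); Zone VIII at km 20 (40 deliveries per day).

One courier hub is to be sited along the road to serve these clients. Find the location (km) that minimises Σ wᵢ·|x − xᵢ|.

For a sum of weighted absolute distances on a line, the optimum is the weighted median (not the mean). Total weight W = 825; half-weight = 412.5.
Sort by position and accumulate weight:
  km 2 (Zone I, w=30) → cum 30
  km 3 (Zone II, w=250) → cum 280
  km 7 (Zone III, w=70) → cum 350
  km 8 (Zone IV, w=30) → cum 380
  km 15 (Zone V, w=80) → cum 460  ≥ 412.5 → median here
  km 16 (Zone VI, w=225) → cum 685
  km 19 (Zone VII, w=100) → cum 785
  km 20 (Zone VIII, w=40) → cum 825
Optimal location: km 15.

x = 15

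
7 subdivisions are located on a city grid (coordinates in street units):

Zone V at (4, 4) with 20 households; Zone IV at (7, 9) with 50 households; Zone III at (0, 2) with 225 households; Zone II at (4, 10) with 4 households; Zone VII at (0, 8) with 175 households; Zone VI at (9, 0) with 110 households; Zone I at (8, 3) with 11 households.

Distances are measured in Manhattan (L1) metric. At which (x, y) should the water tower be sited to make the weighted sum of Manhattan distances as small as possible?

Manhattan distance separates: Σwᵢ(|x−xᵢ|+|y−yᵢ|) = Σwᵢ|x−xᵢ| + Σwᵢ|y−yᵢ|, so x and y are optimised independently as 1-D weighted medians.
Total weight W = 595; half = 297.5.
x-coordinate, sorted with cumulative weight:
  x=0 (Zone III, w=225) cum 225
  x=0 (Zone VII, w=175) cum 400  ← median
  x=4 (Zone V, w=20) cum 420
  x=4 (Zone II, w=4) cum 424
  x=7 (Zone IV, w=50) cum 474
  x=8 (Zone I, w=11) cum 485
  x=9 (Zone VI, w=110) cum 595
⇒ x* = 0
y-coordinate, sorted with cumulative weight:
  y=0 (Zone VI, w=110) cum 110
  y=2 (Zone III, w=225) cum 335  ← median
  y=3 (Zone I, w=11) cum 346
  y=4 (Zone V, w=20) cum 366
  y=8 (Zone VII, w=175) cum 541
  y=9 (Zone IV, w=50) cum 591
  y=10 (Zone II, w=4) cum 595
⇒ y* = 2

(0, 2)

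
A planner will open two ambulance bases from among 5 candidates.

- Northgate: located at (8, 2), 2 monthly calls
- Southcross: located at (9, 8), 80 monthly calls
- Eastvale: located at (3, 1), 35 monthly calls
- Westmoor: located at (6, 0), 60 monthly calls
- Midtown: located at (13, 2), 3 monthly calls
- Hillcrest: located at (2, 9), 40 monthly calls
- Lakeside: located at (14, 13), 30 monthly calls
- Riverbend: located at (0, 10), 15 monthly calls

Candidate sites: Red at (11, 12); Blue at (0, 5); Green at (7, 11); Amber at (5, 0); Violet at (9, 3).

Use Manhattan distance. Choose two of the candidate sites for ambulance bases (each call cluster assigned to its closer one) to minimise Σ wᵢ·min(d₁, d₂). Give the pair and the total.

{Green, Amber}, total 1275

Evaluate every pair (each demand assigned to the nearer of the two):
  {Green, Amber}: total = 1275
  {Red, Amber}: total = 1480
  {Green, Violet}: total = 1729
  {Amber, Violet}: total = 1739
  {Blue, Violet}: total = 1789
  {Red, Violet}: total = 1854
  {Red, Blue}: total = 1878
  {Blue, Green}: total = 1955
  {Blue, Amber}: total = 2140
  {Red, Green}: total = 2186
Best pair: {Green, Amber} with total 1275.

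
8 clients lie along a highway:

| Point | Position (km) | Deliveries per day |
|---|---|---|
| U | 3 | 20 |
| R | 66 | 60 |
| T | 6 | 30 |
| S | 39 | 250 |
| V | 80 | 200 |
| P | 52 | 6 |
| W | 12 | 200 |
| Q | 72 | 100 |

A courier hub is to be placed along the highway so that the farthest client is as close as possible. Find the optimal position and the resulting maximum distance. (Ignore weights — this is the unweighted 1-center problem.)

location 41.5, max distance 38.5

The 1-center on a line is the midpoint of the two extreme points: leftmost at 3, rightmost at 80.
Optimal location = (3 + 80)/2 = 41.5; maximum distance = (80 − 3)/2 = 38.5.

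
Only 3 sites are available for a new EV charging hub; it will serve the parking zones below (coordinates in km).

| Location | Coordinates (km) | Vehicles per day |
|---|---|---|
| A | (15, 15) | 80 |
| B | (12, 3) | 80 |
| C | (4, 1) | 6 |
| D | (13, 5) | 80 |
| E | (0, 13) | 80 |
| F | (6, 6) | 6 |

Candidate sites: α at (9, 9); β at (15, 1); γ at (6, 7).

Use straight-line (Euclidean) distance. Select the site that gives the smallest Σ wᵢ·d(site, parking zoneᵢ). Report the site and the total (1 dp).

α, total 2538.0 km

Total weighted distance at each candidate:
  α (9, 9): total = 2538.0
  β (15, 1): total = 3430.7
  γ (6, 7): total = 2845.4
Minimum is at α with total 2538.0 km.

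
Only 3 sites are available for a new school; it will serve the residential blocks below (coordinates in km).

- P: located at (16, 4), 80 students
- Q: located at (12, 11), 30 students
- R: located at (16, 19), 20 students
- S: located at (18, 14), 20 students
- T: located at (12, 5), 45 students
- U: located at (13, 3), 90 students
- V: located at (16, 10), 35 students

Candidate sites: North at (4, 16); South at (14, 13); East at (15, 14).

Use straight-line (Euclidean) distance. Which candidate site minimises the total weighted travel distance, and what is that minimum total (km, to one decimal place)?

Total weighted distance at each candidate:
  North (4, 16): total = 4675.6
  South (14, 13): total = 2433.1
  East (15, 14): total = 2670.7
Minimum is at South with total 2433.1 km.

South, total 2433.1 km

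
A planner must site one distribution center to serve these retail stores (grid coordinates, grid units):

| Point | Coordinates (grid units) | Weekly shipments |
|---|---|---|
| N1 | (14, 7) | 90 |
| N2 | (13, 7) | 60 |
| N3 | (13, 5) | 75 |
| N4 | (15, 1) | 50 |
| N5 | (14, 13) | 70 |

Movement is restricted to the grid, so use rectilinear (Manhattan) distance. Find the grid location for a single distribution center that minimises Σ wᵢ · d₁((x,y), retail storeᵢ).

(14, 7)

Manhattan distance separates: Σwᵢ(|x−xᵢ|+|y−yᵢ|) = Σwᵢ|x−xᵢ| + Σwᵢ|y−yᵢ|, so x and y are optimised independently as 1-D weighted medians.
Total weight W = 345; half = 172.5.
x-coordinate, sorted with cumulative weight:
  x=13 (N2, w=60) cum 60
  x=13 (N3, w=75) cum 135
  x=14 (N1, w=90) cum 225  ← median
  x=14 (N5, w=70) cum 295
  x=15 (N4, w=50) cum 345
⇒ x* = 14
y-coordinate, sorted with cumulative weight:
  y=1 (N4, w=50) cum 50
  y=5 (N3, w=75) cum 125
  y=7 (N1, w=90) cum 215  ← median
  y=7 (N2, w=60) cum 275
  y=13 (N5, w=70) cum 345
⇒ y* = 7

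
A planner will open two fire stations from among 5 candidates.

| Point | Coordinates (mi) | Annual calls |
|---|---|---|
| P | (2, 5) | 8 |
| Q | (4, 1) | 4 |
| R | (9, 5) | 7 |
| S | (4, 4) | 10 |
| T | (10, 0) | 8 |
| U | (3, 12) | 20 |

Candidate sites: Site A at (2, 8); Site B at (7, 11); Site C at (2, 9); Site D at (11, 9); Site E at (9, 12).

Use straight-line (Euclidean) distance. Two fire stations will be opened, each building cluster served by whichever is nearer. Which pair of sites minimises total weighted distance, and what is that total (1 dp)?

{Site A, Site D}, total 284.1

Evaluate every pair (each demand assigned to the nearer of the two):
  {Site A, Site D}: total = 284.1
  {Site C, Site D}: total = 285.8
  {Site A, Site C}: total = 304.9
  {Site A, Site B}: total = 315.1
  {Site B, Site C}: total = 317.6
  {Site A, Site E}: total = 319.8
  {Site C, Site E}: total = 327.4
  {Site B, Site D}: total = 366.6
  {Site B, Site E}: total = 398.3
  {Site D, Site E}: total = 431.1
Best pair: {Site A, Site D} with total 284.1.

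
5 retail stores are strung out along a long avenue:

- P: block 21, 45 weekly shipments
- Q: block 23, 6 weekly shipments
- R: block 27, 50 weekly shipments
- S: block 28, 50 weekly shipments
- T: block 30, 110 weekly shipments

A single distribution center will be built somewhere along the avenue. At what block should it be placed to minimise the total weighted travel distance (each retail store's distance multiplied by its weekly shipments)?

x = 28

For a sum of weighted absolute distances on a line, the optimum is the weighted median (not the mean). Total weight W = 261; half-weight = 130.5.
Sort by position and accumulate weight:
  block 21 (P, w=45) → cum 45
  block 23 (Q, w=6) → cum 51
  block 27 (R, w=50) → cum 101
  block 28 (S, w=50) → cum 151  ≥ 130.5 → median here
  block 30 (T, w=110) → cum 261
Optimal location: block 28.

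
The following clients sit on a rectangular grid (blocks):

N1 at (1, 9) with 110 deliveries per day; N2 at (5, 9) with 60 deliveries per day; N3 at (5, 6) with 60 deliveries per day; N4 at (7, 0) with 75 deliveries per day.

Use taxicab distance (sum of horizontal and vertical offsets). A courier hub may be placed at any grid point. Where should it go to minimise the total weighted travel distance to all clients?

(5, 9)

Manhattan distance separates: Σwᵢ(|x−xᵢ|+|y−yᵢ|) = Σwᵢ|x−xᵢ| + Σwᵢ|y−yᵢ|, so x and y are optimised independently as 1-D weighted medians.
Total weight W = 305; half = 152.5.
x-coordinate, sorted with cumulative weight:
  x=1 (N1, w=110) cum 110
  x=5 (N2, w=60) cum 170  ← median
  x=5 (N3, w=60) cum 230
  x=7 (N4, w=75) cum 305
⇒ x* = 5
y-coordinate, sorted with cumulative weight:
  y=0 (N4, w=75) cum 75
  y=6 (N3, w=60) cum 135
  y=9 (N1, w=110) cum 245  ← median
  y=9 (N2, w=60) cum 305
⇒ y* = 9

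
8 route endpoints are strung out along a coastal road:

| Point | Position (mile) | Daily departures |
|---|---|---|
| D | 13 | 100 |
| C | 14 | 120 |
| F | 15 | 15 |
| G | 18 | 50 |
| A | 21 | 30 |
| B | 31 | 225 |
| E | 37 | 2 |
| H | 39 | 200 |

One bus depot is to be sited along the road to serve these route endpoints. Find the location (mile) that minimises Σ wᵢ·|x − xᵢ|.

x = 31

For a sum of weighted absolute distances on a line, the optimum is the weighted median (not the mean). Total weight W = 742; half-weight = 371.
Sort by position and accumulate weight:
  mile 13 (D, w=100) → cum 100
  mile 14 (C, w=120) → cum 220
  mile 15 (F, w=15) → cum 235
  mile 18 (G, w=50) → cum 285
  mile 21 (A, w=30) → cum 315
  mile 31 (B, w=225) → cum 540  ≥ 371 → median here
  mile 37 (E, w=2) → cum 542
  mile 39 (H, w=200) → cum 742
Optimal location: mile 31.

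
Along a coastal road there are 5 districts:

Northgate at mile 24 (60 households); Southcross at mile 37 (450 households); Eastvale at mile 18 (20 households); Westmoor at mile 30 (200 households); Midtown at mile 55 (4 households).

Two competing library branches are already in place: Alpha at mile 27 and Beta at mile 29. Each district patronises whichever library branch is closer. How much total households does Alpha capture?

80

The indifferent point is the midpoint (27+29)/2 = 28; districts left of it (closer to Alpha at 27) go to Alpha, those right go to Beta.
  Eastvale at 18 (w=20) → Alpha
  Northgate at 24 (w=60) → Alpha
  Westmoor at 30 (w=200) → Beta
  Southcross at 37 (w=450) → Beta
  Midtown at 55 (w=4) → Beta
Alpha captures 80; Beta captures 654.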